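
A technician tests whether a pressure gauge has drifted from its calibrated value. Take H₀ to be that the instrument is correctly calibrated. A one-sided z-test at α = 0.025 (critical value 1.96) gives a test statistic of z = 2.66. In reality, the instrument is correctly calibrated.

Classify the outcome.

Type I error

Since z = 2.66 > z* = 1.96, H₀ is rejected.
H₀ is true (actually the instrument is correctly calibrated).
Rejecting a true H₀ is a Type I error.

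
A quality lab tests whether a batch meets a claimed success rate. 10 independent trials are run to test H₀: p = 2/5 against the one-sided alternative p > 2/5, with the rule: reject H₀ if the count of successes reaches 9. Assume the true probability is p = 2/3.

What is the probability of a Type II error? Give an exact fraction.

A Type II error is failing to reject when Ha holds: with p = 2/3, β = P(Y ≤ 8).
Equivalently, β = 1 − P(Y ≥ 9) = 17635/19683.

17635/19683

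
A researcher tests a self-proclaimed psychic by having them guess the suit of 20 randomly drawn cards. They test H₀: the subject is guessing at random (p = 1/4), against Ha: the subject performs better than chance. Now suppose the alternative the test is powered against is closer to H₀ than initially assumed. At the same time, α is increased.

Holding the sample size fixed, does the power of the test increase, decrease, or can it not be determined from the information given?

Cannot be determined from the information given.

The first change alone would make β increase; the second alone would make β decrease. Which effect dominates depends on the magnitudes, which are not given.
Since power = 1 − β, the effect on power is likewise indeterminate.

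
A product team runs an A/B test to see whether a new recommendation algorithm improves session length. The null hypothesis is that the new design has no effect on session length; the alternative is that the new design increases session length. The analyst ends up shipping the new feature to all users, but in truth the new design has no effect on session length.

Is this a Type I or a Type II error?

'Shipping the new feature to all users' corresponds to rejecting H₀.
H₀ was rejected but H₀ is true — a Type I error (false positive).

Type I error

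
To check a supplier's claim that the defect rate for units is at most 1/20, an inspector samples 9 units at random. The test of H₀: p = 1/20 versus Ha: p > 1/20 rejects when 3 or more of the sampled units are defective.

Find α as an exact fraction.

535106531/64000000000

Under H₀, K ~ Binomial(9, 1/20); the Type I error rate is P(K ≥ 3).
α = 1 − P(K ≤ 2) = 1 − 63464893469/64000000000 = 535106531/64000000000.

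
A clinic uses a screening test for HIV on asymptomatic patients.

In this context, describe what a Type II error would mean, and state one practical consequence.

A Type II error would mean concluding that the patient does not have HIV (or at least failing to establish that the patient has HIV) when in fact the patient has HIV. Consequence: the disease goes undetected and untreated until it has progressed.

With the conventional null hypothesis that the patient does not have HIV:
A Type II error is failing to reject H₀ when H₀ is false.
Here that means clearing the patient as negative when actually the patient has HIV.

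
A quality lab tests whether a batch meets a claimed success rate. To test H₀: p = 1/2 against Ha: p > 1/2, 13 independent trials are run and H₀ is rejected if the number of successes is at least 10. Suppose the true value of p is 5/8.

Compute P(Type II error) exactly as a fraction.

107331531597/137438953472

β = P(fail to reject H₀ | Ha true) = P(S ≤ 9 | p = 5/8), S ~ Binomial(13, 5/8).
Adding the binomial probabilities P(S=0)+…+P(S=9) at p = 5/8 gives 107331531597/137438953472.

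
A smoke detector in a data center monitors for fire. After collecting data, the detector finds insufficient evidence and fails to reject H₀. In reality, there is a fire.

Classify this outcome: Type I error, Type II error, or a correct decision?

The conventional null hypothesis here is that there is no fire.
H₀ was not rejected, but H₀ is actually false.
Failing to reject a false null hypothesis is a Type II error (false negative).

Type II error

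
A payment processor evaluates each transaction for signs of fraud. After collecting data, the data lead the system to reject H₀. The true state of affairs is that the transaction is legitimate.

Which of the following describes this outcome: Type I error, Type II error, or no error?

The conventional null hypothesis here is that the transaction is legitimate.
H₀ was rejected, but H₀ is actually true.
Rejecting a true null hypothesis is a Type I error (false positive).

Type I error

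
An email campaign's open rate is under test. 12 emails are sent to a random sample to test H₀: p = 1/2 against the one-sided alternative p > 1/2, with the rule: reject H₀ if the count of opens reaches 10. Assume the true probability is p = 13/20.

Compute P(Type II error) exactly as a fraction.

β = P(fail to reject H₀ | Ha true) = P(S ≤ 9 | p = 13/20), S ~ Binomial(12, 13/20).
Equivalently, β = 1 − P(S ≥ 10) = 695265215827749/819200000000000.

695265215827749/819200000000000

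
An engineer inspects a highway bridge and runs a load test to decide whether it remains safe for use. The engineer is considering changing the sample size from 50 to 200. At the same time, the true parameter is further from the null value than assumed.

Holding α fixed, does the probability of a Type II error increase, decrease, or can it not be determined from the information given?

A larger sample reduces the standard error, pulling the sampling distribution under Ha further from the non-rejection region. A bigger departure from H₀ is easier for the test to detect, so it fails to reject less often. Both changes push β in the same direction.

It decreases.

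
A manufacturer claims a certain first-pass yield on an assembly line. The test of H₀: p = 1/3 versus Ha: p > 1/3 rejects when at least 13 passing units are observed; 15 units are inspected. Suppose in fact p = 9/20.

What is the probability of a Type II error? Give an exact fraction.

A Type II error is failing to reject when Ha holds: with p = 9/20, β = P(S ≤ 12).
Adding the binomial probabilities P(S=0)+…+P(S=12) at p = 9/20 gives 32731725032763916841/32768000000000000000.

32731725032763916841/32768000000000000000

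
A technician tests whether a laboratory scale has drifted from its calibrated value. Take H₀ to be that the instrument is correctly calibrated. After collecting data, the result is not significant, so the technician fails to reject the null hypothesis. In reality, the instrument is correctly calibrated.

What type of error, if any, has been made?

The test retained a true H₀ — the decision matches the true state.

Neither — the decision is correct.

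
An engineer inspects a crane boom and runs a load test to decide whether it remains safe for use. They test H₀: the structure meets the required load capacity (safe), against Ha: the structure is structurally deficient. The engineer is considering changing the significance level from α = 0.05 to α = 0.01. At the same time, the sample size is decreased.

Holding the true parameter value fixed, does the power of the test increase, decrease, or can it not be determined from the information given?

Tightening α shrinks the rejection region. When Ha holds, fewer sample outcomes clear the stricter threshold, so more fall in the acceptance region. Reducing n widens both sampling distributions, so the test has less ability to distinguish Ha from H₀. Both changes push β in the same direction.
Since power = 1 − β and β increases, power decreases.

It decreases.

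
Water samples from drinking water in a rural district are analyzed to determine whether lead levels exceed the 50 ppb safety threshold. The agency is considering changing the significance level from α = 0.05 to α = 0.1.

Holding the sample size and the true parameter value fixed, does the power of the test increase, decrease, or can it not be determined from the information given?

It increases.

With a larger α the critical value moves toward the center, so more of the Ha sampling distribution lies in the rejection region.
Since power = 1 − β and β decreases, power increases.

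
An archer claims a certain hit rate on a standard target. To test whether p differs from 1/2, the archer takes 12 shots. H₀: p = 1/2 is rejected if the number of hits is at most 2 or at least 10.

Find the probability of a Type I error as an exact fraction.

α = P(S ≤ 2 or S ≥ 10 | p = 1/2), S ~ Binomial(12, 1/2).
By symmetry, α = 2·P(S ≤ 2) = 2·(1 + 12 + 66)/4096 = 158/4096 = 79/2048.

79/2048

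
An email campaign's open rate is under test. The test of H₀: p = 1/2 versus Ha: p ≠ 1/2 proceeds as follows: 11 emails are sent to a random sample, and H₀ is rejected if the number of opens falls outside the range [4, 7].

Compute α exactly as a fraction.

α = P(Y ≤ 3 or Y ≥ 8 | p = 1/2), Y ~ Binomial(11, 1/2).
By symmetry, α = 2·P(Y ≤ 3) = 2·(1 + 11 + 55 + 165)/2048 = 464/2048 = 29/128.

29/128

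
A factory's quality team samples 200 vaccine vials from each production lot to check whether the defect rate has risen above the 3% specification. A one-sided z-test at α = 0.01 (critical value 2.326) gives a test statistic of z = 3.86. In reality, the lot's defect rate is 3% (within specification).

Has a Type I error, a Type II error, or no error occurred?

Type I error

The conventional null hypothesis is that the lot's defect rate is 3% (within specification).
Since z = 3.86 > z* = 2.326, H₀ is rejected.
H₀ is true (actually the lot's defect rate is 3% (within specification)).
Rejecting a true H₀ is a Type I error.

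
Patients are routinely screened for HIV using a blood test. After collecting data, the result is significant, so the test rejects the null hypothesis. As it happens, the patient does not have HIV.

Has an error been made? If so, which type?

The conventional null hypothesis here is that the patient does not have HIV.
H₀ was rejected, but H₀ is actually true.
Rejecting a true null hypothesis is a Type I error (false positive).

Type I error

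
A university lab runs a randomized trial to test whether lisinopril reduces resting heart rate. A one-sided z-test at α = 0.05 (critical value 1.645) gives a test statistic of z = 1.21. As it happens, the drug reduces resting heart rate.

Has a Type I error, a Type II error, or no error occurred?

Type II error

The conventional null hypothesis is that the drug has no effect on resting heart rate.
Since z = 1.21 ≤ z* = 1.645, H₀ is not rejected.
H₀ is false (actually the drug reduces resting heart rate).
Failing to reject a false H₀ is a Type II error.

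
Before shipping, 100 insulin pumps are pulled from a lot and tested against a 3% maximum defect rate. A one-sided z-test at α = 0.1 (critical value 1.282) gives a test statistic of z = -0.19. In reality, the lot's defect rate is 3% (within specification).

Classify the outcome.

No error (correct decision).

The conventional null hypothesis is that the lot's defect rate is 3% (within specification).
Since z = -0.19 ≤ z* = 1.282, H₀ is not rejected.
H₀ is true (actually the lot's defect rate is 3% (within specification)).
The decision matches the true state — no error.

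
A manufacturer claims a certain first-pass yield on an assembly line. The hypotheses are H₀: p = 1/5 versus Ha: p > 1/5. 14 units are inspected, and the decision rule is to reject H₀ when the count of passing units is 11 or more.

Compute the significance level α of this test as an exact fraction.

α = P(reject H₀ | H₀ true) = P(K ≥ 11 | p = 1/5), with K ~ Binomial(14, 1/5).
Summing C(14,j)(1/5)^j(4/5)^{14−j} for j = 11,…,14 gives 24809/6103515625.

24809/6103515625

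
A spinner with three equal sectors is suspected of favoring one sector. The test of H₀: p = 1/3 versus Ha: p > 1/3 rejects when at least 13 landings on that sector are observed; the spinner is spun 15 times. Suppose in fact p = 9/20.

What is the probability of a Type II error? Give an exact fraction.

32731725032763916841/32768000000000000000

A Type II error is failing to reject when Ha holds: with p = 9/20, β = P(X ≤ 12).
Summing C(15,j)·(9/20)^j·(11/20)^{15-j} for j = 0..12 gives 32731725032763916841/32768000000000000000.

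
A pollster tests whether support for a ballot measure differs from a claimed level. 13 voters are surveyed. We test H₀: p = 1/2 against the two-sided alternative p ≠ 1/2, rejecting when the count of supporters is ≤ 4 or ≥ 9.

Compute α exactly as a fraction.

1093/4096

α = P(K ≤ 4 or K ≥ 9 | p = 1/2), K ~ Binomial(13, 1/2).
The two tails are symmetric, so α = 2·(1 + 13 + 78 + 286 + 715)/2^13 = 2186/8192 = 1093/4096.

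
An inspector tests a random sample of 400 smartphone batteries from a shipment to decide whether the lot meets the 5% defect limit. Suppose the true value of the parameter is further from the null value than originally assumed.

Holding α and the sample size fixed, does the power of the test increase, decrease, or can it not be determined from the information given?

It increases.

A bigger departure from H₀ is easier for the test to detect, so it fails to reject less often.
Since power = 1 − β and β decreases, power increases.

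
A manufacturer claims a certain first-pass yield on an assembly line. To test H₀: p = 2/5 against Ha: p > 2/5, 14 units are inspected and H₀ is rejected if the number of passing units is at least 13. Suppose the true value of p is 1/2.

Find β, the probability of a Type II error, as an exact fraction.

Under the alternative p = 1/2, X ~ Binomial(14, 1/2); β is the probability the test does not reject, P(X < 13).
Equivalently, β = 1 − P(X ≥ 13) = 16369/16384.

16369/16384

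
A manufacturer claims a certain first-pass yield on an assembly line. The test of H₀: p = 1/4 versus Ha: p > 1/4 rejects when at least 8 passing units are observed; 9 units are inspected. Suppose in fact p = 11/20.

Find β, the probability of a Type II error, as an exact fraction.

Under the alternative p = 11/20, Y ~ Binomial(9, 11/20); β is the probability the test does not reject, P(Y < 8).
Adding the binomial probabilities P(Y=0)+…+P(Y=7) at p = 11/20 gives 123069745737/128000000000.

123069745737/128000000000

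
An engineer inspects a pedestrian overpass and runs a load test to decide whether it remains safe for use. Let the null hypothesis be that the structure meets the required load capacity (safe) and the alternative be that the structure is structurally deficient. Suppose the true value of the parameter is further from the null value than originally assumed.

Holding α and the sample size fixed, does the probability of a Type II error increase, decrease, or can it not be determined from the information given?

The further the true parameter sits from the null value, the more of the Ha sampling distribution falls in the rejection region.

It decreases.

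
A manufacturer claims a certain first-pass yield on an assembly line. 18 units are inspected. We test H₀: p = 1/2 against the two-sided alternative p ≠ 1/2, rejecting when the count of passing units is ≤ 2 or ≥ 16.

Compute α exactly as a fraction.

43/32768

The significance level is the null-hypothesis probability of the rejection region {≤2} ∪ {≥16}.
By symmetry, α = 2·P(S ≤ 2) = 2·(1 + 18 + 153)/262144 = 344/262144 = 43/32768.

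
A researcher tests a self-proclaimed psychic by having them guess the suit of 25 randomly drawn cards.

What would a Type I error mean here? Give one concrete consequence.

A Type I error would mean concluding that the subject performs better than chance when in fact the subject is guessing at random (p = 1/4). Consequence: a lucky guesser is credited with psychic ability.

With the conventional null hypothesis that the subject is guessing at random (p = 1/4):
A Type I error is rejecting H₀ when H₀ is true.
Here that means concluding the subject has some ability beyond chance when actually the subject is guessing at random (p = 1/4).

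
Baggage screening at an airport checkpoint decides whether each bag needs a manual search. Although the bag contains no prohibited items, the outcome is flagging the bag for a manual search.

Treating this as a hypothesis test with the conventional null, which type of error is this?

Type I error

The null hypothesis here is that the bag contains no prohibited items.
'Flagging the bag for a manual search' corresponds to rejecting H₀.
H₀ was rejected but H₀ is true — a Type I error (false positive).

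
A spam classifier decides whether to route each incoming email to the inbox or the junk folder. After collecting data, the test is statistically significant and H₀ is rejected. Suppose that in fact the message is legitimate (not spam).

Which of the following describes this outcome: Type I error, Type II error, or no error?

Type I error

The conventional null hypothesis here is that the message is legitimate (not spam).
H₀ was rejected, but H₀ is actually true.
Rejecting a true null hypothesis is a Type I error (false positive).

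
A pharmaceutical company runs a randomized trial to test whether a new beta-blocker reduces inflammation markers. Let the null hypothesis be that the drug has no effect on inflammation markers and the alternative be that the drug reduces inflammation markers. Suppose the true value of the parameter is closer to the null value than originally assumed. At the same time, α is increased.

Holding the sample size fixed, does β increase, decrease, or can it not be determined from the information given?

The first change alone would make β increase; the second alone would make β decrease. Which effect dominates depends on the magnitudes, which are not given.

Cannot be determined from the information given.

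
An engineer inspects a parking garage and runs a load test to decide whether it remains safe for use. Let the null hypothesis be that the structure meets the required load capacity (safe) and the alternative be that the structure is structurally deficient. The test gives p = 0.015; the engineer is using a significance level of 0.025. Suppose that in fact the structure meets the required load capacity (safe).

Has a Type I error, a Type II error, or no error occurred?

Type I error

Since p = 0.015 < α = 0.025, H₀ is rejected.
H₀ is true (actually the structure meets the required load capacity (safe)).
Rejecting a true H₀ is a Type I error.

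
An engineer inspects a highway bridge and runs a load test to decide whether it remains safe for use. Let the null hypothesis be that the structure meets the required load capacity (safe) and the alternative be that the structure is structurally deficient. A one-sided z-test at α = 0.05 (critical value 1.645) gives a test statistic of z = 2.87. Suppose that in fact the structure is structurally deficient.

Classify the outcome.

Since z = 2.87 > z* = 1.645, H₀ is rejected.
H₀ is false (actually the structure is structurally deficient).
The decision matches the true state — no error.

Neither — the decision is correct.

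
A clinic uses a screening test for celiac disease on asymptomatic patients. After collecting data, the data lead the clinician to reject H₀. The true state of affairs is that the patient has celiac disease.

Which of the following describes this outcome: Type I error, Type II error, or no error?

No error — this is a correct decision.

The conventional null hypothesis here is that the patient does not have celiac disease.
The test rejected a false H₀ — the decision matches the true state.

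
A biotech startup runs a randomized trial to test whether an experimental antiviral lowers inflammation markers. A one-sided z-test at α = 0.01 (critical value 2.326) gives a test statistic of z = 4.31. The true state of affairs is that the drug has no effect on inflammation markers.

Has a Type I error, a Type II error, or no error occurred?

The conventional null hypothesis is that the drug has no effect on inflammation markers.
Since z = 4.31 > z* = 2.326, H₀ is rejected.
H₀ is true (actually the drug has no effect on inflammation markers).
Rejecting a true H₀ is a Type I error.

Type I error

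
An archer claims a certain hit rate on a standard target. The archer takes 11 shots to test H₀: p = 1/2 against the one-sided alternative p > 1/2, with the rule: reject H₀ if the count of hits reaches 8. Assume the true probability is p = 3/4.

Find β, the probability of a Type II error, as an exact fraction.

β = P(fail to reject H₀ | Ha true) = P(X ≤ 7 | p = 3/4), X ~ Binomial(11, 3/4).
Adding the binomial probabilities P(X=0)+…+P(X=7) at p = 3/4 gives 150311/524288.

150311/524288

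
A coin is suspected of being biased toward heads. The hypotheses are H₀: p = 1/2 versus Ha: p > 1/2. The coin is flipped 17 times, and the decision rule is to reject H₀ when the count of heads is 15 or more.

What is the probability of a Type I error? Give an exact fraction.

77/65536

α = P(reject H₀ | H₀ true) = P(K ≥ 15 | p = 1/2), with K ~ Binomial(17, 1/2).
That's C(17,15) + C(17,16) + C(17,17) over 2^17, i.e. (136 + 17 + 1)/131072 = 154/131072 = 77/65536.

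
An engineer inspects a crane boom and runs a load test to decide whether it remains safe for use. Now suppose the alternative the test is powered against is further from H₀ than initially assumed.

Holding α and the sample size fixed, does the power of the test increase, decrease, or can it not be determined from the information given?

A larger true effect moves the Ha sampling distribution further from the H₀ critical value, making rejection more likely when Ha is true.
Since power = 1 − β and β decreases, power increases.

It increases.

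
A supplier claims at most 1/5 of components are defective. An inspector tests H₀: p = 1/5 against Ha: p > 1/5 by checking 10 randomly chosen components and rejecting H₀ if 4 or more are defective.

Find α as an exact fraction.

1180409/9765625

α = P(reject H₀ | H₀ true) = P(S ≥ 4 | p = 1/5), S ~ Binomial(10, 1/5).
Via the complement, α = 1 − Σ_{j=0}^{3} C(10,j)(1/5)^j(4/5)^{10-j} = 1180409/9765625.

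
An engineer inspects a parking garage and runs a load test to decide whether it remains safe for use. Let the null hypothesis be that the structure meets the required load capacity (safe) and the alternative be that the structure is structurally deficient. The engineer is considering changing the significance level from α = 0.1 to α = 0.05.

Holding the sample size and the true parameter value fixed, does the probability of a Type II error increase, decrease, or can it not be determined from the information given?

It increases.

A smaller α moves the rejection region further into the tail. With the alternative true, more outcomes now fall outside the rejection region, so failing to reject becomes more likely.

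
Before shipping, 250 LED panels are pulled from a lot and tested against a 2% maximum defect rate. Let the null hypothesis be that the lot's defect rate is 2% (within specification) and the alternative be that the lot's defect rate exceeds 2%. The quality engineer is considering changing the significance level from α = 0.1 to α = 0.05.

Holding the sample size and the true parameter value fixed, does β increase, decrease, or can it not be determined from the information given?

It increases.

A smaller α moves the rejection region further into the tail. With the alternative true, more outcomes now fall outside the rejection region, so failing to reject becomes more likely.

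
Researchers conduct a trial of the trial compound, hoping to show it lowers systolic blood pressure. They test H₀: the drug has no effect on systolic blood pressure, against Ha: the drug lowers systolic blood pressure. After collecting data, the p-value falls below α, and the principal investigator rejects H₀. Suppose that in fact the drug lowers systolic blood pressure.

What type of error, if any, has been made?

No error (correct decision).

The test rejected a false H₀ — the decision matches the true state.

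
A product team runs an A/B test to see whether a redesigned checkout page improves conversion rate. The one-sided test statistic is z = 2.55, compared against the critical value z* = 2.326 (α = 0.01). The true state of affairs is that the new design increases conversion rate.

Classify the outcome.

No error (correct decision).

The conventional null hypothesis is that the new design has no effect on conversion rate.
Since z = 2.55 > z* = 2.326, H₀ is rejected.
H₀ is false (actually the new design increases conversion rate).
The decision matches the true state — no error.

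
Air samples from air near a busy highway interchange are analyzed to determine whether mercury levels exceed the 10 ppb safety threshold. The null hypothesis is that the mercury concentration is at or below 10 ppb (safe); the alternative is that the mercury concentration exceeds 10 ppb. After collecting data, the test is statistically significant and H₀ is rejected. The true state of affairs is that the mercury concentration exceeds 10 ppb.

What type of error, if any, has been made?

Neither — the decision is correct.

The test rejected a false H₀ — the decision matches the true state.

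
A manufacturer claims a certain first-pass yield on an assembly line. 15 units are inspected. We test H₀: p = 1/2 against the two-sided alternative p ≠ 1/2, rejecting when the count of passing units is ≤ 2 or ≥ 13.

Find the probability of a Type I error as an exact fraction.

Under H₀, Y ~ Binomial(15, 1/2); α is the probability of landing in either tail, P(Y ≤ 2) + P(Y ≥ 13).
The two tails are symmetric, so α = 2·(1 + 15 + 105)/2^15 = 242/32768 = 121/16384.

121/16384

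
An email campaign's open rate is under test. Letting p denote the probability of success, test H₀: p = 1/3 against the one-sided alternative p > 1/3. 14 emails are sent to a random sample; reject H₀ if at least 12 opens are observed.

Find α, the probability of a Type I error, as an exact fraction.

131/1594323

α = P(reject H₀ | H₀ true) = P(X ≥ 12 | p = 1/3), with X ~ Binomial(14, 1/3).
P(X ≥ 12) = Σ_{j=12}^{14} C(14,j)·(1/3)^j·(2/3)^{14-j} = 131/1594323.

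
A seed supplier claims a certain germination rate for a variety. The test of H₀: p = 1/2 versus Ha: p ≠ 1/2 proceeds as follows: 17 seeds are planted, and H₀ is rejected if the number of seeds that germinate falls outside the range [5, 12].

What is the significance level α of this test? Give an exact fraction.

1607/32768

Under H₀, Y ~ Binomial(17, 1/2); α is the probability of landing in either tail, P(Y ≤ 4) + P(Y ≥ 13).
Each tail has probability (1 + 17 + 136 + 680 + 2380)/131072; doubling gives α = 6428/131072 = 1607/32768.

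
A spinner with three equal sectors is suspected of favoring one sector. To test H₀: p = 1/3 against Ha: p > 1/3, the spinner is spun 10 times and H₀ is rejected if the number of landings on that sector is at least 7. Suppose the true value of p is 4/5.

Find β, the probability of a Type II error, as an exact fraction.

Under the alternative p = 4/5, X ~ Binomial(10, 4/5); β is the probability the test does not reject, P(X < 7).
Equivalently, β = 1 − P(X ≥ 7) = 1180409/9765625.

1180409/9765625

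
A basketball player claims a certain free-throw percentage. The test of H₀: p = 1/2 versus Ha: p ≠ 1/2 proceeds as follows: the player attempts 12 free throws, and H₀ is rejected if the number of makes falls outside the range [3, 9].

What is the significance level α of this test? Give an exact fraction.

79/2048

α = P(Y ≤ 2 or Y ≥ 10 | p = 1/2), Y ~ Binomial(12, 1/2).
Each tail has probability (1 + 12 + 66)/4096; doubling gives α = 158/4096 = 79/2048.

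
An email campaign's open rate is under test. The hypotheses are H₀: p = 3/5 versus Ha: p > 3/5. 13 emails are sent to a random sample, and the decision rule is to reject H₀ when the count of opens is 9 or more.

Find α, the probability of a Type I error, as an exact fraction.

86191857/244140625

α = P(reject H₀ | H₀ true) = P(Y ≥ 9 | p = 3/5), with Y ~ Binomial(13, 3/5).
Summing C(13,j)(3/5)^j(2/5)^{13−j} for j = 9,…,13 gives 86191857/244140625.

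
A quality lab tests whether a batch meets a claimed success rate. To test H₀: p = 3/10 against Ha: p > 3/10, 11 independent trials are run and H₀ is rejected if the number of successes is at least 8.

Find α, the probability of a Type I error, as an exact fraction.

α = P(reject H₀ | H₀ true) = P(K ≥ 8 | p = 3/10), with K ~ Binomial(11, 3/10).
Adding the binomial terms for j = 8 through 11 with p = 3/10 yields 2145447/500000000.

2145447/500000000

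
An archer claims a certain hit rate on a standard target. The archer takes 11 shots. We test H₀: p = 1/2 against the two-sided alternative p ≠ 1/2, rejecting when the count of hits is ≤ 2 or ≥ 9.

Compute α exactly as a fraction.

Under H₀, S ~ Binomial(11, 1/2); α is the probability of landing in either tail, P(S ≤ 2) + P(S ≥ 9).
By symmetry, α = 2·P(S ≤ 2) = 2·(1 + 11 + 55)/2048 = 134/2048 = 67/1024.

67/1024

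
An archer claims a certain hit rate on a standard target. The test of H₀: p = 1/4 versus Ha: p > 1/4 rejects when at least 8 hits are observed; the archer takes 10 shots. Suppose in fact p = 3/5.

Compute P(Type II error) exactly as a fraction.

Under the alternative p = 3/5, K ~ Binomial(10, 3/5); β is the probability the test does not reject, P(K < 8).
Adding the binomial probabilities P(K=0)+…+P(K=7) at p = 3/5 gives 8131936/9765625.

8131936/9765625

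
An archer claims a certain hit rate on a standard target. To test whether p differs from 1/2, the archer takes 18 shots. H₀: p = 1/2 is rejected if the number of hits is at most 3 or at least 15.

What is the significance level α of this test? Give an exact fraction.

247/32768

α = P(K ≤ 3 or K ≥ 15 | p = 1/2), K ~ Binomial(18, 1/2).
By symmetry, α = 2·P(K ≤ 3) = 2·(1 + 18 + 153 + 816)/262144 = 1976/262144 = 247/32768.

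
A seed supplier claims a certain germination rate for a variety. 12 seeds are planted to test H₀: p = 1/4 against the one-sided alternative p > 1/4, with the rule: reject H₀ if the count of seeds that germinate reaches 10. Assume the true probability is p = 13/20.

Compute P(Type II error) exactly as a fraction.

695265215827749/819200000000000

A Type II error is failing to reject when Ha holds: with p = 13/20, β = P(Y ≤ 9).
Adding the binomial probabilities P(Y=0)+…+P(Y=9) at p = 13/20 gives 695265215827749/819200000000000.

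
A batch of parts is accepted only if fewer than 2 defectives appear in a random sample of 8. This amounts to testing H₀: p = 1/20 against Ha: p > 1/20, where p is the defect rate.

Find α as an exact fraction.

Under H₀, X ~ Binomial(8, 1/20); the Type I error rate is P(X ≥ 2).
α = 1 − P(X ≤ 1) = 1 − 24134536953/25600000000 = 1465463047/25600000000.

1465463047/25600000000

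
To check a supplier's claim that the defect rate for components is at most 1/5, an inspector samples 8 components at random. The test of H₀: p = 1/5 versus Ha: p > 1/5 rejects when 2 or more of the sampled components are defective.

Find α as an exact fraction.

194017/390625

Under H₀, S ~ Binomial(8, 1/5); the Type I error rate is P(S ≥ 2).
α = 1 − P(S ≤ 1) = 1 − 196608/390625 = 194017/390625.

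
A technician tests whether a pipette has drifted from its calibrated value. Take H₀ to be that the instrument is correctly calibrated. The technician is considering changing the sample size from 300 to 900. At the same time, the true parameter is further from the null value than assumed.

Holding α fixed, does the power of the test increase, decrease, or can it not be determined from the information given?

Increasing n separates the H₀ and Ha sampling distributions, so under Ha fewer outcomes land in the acceptance region. A larger true effect moves the Ha sampling distribution further from the H₀ critical value, making rejection more likely when Ha is true. Both changes push β in the same direction.
Since power = 1 − β and β decreases, power increases.

It increases.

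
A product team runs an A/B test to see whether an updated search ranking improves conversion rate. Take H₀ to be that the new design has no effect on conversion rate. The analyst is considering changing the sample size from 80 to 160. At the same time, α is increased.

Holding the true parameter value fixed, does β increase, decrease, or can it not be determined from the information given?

It decreases.

A larger sample reduces the standard error, pulling the sampling distribution under Ha further from the non-rejection region. With a larger α the critical value moves toward the center, so more of the Ha sampling distribution lies in the rejection region. Both changes push β in the same direction.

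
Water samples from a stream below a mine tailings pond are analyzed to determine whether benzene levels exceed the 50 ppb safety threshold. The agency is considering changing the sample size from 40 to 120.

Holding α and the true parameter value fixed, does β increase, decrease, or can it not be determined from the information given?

Increasing n separates the H₀ and Ha sampling distributions, so under Ha fewer outcomes land in the acceptance region.

It decreases.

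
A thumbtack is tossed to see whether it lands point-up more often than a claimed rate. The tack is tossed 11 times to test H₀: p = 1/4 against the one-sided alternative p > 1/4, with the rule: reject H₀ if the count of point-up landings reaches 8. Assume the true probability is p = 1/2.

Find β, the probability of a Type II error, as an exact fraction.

227/256

A Type II error is failing to reject when Ha holds: with p = 1/2, β = P(Y ≤ 7).
Summing C(11,j)·(1/2)^j·(1/2)^{11-j} for j = 0..7 gives 227/256.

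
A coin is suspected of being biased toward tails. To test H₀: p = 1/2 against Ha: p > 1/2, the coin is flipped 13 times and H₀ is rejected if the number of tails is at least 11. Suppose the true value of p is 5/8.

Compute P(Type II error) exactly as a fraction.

252368141319/274877906944

A Type II error is failing to reject when Ha holds: with p = 5/8, β = P(K ≤ 10).
Equivalently, β = 1 − P(K ≥ 11) = 252368141319/274877906944.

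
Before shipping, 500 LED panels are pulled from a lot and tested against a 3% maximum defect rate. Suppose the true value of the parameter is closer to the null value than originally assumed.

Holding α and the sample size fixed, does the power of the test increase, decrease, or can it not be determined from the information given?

It decreases.

A smaller true effect puts the Ha sampling distribution closer to H₀, so more of it falls in the non-rejection region.
Since power = 1 − β and β increases, power decreases.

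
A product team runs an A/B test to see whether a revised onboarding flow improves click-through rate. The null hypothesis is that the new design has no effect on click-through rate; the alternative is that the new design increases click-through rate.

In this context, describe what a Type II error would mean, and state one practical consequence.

A Type II error is failing to reject H₀ when H₀ is false.
Here that means keeping the current design when actually the new design increases click-through rate.

A Type II error would mean concluding that the new design has no effect on click-through rate (or at least failing to establish that the new design increases click-through rate) when in fact the new design increases click-through rate. Consequence: a genuinely better design is discarded.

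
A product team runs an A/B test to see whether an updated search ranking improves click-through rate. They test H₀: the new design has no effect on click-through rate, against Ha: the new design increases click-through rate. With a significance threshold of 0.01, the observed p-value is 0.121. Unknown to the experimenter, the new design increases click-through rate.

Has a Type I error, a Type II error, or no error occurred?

Since p = 0.121 ≥ α = 0.01, H₀ is not rejected.
H₀ is false (actually the new design increases click-through rate).
Failing to reject a false H₀ is a Type II error.

Type II error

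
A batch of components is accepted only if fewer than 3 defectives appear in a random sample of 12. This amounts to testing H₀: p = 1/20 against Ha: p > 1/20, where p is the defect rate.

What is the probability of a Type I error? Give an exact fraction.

α = P(reject H₀ | H₀ true) = P(S ≥ 3 | p = 1/20), S ~ Binomial(12, 1/20).
α = 1 − P(S ≤ 2) = 1 − 803169679771931/819200000000000 = 16030320228069/819200000000000.

16030320228069/819200000000000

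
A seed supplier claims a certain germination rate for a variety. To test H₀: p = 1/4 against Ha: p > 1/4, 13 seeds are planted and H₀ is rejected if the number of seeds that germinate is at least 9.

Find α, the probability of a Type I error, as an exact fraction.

The Type I error probability is α = P(K ≥ 9) computed under H₀, where K ~ Binomial(13, 1/4).
Summing C(13,j)(1/4)^j(3/4)^{13−j} for j = 9,…,13 gives 66379/67108864.

66379/67108864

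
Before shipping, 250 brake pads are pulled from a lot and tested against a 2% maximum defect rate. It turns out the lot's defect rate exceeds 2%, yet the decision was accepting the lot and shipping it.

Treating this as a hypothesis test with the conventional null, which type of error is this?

Type II error

The null hypothesis here is that the lot's defect rate is 2% (within specification).
'Accepting the lot and shipping it' corresponds to failing to reject H₀.
H₀ was not rejected but H₀ is false — a Type II error (false negative).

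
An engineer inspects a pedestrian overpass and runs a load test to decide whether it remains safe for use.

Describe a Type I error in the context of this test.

A Type I error would mean concluding that the structure is structurally deficient when in fact the structure meets the required load capacity (safe).

With the conventional null hypothesis that the structure meets the required load capacity (safe):
A Type I error is rejecting H₀ when H₀ is true.
Here that means closing the structure for repairs when actually the structure meets the required load capacity (safe).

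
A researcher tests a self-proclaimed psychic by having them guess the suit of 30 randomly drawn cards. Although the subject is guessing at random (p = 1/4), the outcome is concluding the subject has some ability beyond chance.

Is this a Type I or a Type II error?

The null hypothesis here is that the subject is guessing at random (p = 1/4).
'Concluding the subject has some ability beyond chance' corresponds to rejecting H₀.
H₀ was rejected but H₀ is true — a Type I error (false positive).

Type I error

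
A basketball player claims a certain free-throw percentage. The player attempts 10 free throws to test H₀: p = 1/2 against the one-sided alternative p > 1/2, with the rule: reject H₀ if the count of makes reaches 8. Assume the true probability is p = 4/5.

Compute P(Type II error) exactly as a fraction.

A Type II error is failing to reject when Ha holds: with p = 4/5, β = P(S ≤ 7).
Equivalently, β = 1 − P(S ≥ 8) = 3146489/9765625.

3146489/9765625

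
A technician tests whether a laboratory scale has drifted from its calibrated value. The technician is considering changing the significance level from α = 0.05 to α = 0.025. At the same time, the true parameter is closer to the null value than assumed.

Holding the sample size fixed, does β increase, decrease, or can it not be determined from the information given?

Lowering α raises the bar for rejection; under Ha, the test now fails to reject on outcomes it previously would have rejected. When the true parameter is near the null value, the test has a harder time distinguishing Ha from H₀. Both changes push β in the same direction.

It increases.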